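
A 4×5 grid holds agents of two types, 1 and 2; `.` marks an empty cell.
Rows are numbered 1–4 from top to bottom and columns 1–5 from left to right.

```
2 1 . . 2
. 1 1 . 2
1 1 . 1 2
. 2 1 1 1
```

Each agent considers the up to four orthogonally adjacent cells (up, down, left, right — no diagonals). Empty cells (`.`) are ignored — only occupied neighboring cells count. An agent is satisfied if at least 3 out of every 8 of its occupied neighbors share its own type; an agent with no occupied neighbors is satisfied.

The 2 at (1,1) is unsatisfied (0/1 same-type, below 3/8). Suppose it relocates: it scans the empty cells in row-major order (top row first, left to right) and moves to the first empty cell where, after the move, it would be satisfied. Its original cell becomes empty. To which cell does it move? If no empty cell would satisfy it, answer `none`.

Vacating (1,1). Empty cells in order:
  (1,3): 0/2 same-type → still unsatisfied.
  (1,4): 1/1 same-type → satisfied — stop here.

(1,4)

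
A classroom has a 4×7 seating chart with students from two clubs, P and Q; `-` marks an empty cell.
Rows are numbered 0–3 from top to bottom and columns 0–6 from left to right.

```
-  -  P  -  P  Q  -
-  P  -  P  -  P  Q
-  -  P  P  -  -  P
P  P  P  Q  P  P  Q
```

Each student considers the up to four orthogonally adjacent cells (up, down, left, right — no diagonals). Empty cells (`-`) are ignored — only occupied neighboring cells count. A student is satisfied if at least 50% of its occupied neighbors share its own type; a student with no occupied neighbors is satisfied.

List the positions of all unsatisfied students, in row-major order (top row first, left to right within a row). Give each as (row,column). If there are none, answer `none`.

Row 0: (0,2)P 0/0 ✓ · (0,4)P 0/1 ✗ · (0,5)Q 0/2 ✗
Row 1: (1,1)P 0/0 ✓ · (1,3)P 1/1 ✓ · (1,5)P 0/2 ✗ · (1,6)Q 0/2 ✗
Row 2: (2,2)P 2/2 ✓ · (2,3)P 2/3 ✓ · (2,6)P 0/2 ✗
Row 3: (3,0)P 1/1 ✓ · (3,1)P 2/2 ✓ · (3,2)P 2/3 ✓ · (3,3)Q 0/3 ✗ · (3,4)P 1/2 ✓ · (3,5)P 1/2 ✓ · (3,6)Q 0/2 ✗

(0,4), (0,5), (1,5), (1,6), (2,6), (3,3), (3,6)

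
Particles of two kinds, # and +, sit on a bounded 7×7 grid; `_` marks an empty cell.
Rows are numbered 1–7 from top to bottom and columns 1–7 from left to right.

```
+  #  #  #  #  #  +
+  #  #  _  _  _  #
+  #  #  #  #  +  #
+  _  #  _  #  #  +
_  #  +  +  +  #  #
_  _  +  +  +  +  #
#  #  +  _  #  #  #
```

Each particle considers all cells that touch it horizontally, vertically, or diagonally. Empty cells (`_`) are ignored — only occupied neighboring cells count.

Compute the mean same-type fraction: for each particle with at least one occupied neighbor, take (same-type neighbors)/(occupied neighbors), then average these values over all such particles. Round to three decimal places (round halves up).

0.598

Row 1: (1,1)+ 1/3 · (1,2)# 3/5 · (1,3)# 4/4 · (1,4)# 3/3 · (1,5)# 2/2 · (1,6)# 2/3 · (1,7)+ 0/2
Row 2: (2,1)+ 2/5 · (2,2)# 5/8 · (2,3)# 7/7 · (2,7)# 2/4
Row 3: (3,1)+ 2/4 · (3,2)# 4/7 · (3,3)# 5/5 · (3,4)# 5/5 · (3,5)# 3/4 · (3,6)+ 1/6 · (3,7)# 2/4
Row 4: (4,1)+ 1/3 · (4,3)# 4/6 · (4,5)# 4/7 · (4,6)# 5/8 · (4,7)+ 1/5
Row 5: (5,2)# 1/4 · (5,3)+ 3/5 · (5,4)+ 5/7 · (5,5)+ 4/7 · (5,6)# 4/8 · (5,7)# 3/5
Row 6: (6,3)+ 4/6 · (6,4)+ 6/7 · (6,5)+ 4/7 · (6,6)+ 2/8 · (6,7)# 4/5
Row 7: (7,1)# 1/1 · (7,2)# 1/3 · (7,3)+ 2/3 · (7,5)# 1/4 · (7,6)# 3/5 · (7,7)# 2/3
Sum over 40 particles: 1/3 + 3/5 + 4/4 + 3/3 + 2/2 + 2/3 + 0/2 + 2/5 + 5/8 + 7/7 + 2/4 + 2/4 + 4/7 + 5/5 + 5/5 + 3/4 + 1/6 + 2/4 + 1/3 + 4/6 + 4/7 + 5/8 + 1/5 + 1/4 + 3/5 + 5/7 + 4/7 + 4/8 + 3/5 + 4/6 + 6/7 + 4/7 + 2/8 + 4/5 + 1/1 + 1/3 + 2/3 + 1/4 + 3/5 + 2/3 = 3347/140; mean = 3347/140 ÷ 40 = 3347/5600 = 0.597678… → 0.598.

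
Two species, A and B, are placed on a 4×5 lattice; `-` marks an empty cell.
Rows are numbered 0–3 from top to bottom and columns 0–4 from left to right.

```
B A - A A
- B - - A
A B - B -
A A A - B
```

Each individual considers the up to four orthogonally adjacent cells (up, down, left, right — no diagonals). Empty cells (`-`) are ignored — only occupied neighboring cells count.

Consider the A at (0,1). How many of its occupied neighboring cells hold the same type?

0

Occupied neighbors of (0,1): (1,1)=B, (0,0)=B.
Same type (A): 0 of 2.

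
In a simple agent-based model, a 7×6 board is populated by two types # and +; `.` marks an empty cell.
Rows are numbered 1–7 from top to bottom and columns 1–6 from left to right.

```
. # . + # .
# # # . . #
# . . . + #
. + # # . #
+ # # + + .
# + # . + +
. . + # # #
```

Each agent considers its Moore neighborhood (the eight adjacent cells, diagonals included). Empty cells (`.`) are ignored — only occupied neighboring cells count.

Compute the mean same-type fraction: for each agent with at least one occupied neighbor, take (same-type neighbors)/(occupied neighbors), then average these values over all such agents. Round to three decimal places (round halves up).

0.504

Row 1: (1,2)# 3/3 · (1,4)+ 0/2 · (1,5)# 1/2
Row 2: (2,1)# 3/3 · (2,2)# 4/4 · (2,3)# 2/3 · (2,6)# 2/3
Row 3: (3,1)# 2/3 · (3,5)+ 0/4 · (3,6)# 2/3
Row 4: (4,2)+ 1/5 · (4,3)# 3/5 · (4,4)# 2/5 · (4,6)# 1/3
Row 5: (5,1)+ 2/4 · (5,2)# 4/7 · (5,3)# 4/7 · (5,4)+ 2/6 · (5,5)+ 3/5
Row 6: (6,1)# 1/3 · (6,2)+ 2/6 · (6,3)# 3/6 · (6,5)+ 3/6 · (6,6)+ 2/4
Row 7: (7,3)+ 1/3 · (7,4)# 2/4 · (7,5)# 2/4 · (7,6)# 1/3
Sum over 28 agents: 3/3 + 0/2 + 1/2 + 3/3 + 4/4 + 2/3 + 2/3 + 2/3 + 0/4 + 2/3 + 1/5 + 3/5 + 2/5 + 1/3 + 2/4 + 4/7 + 4/7 + 2/6 + 3/5 + 1/3 + 2/6 + 3/6 + 3/6 + 2/4 + 1/3 + 2/4 + 2/4 + 1/3 = 2963/210; mean = 2963/210 ÷ 28 = 2963/5880 = 0.503911… → 0.504.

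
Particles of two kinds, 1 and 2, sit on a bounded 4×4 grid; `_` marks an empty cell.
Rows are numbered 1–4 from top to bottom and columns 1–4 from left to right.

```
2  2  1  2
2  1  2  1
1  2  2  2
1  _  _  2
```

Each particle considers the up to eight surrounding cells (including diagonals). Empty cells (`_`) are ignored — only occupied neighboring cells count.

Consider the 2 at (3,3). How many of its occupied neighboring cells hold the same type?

4

Occupied neighbors of (3,3): (2,2)=1, (2,3)=2, (2,4)=1, (3,2)=2, (3,4)=2, (4,4)=2.
Same type (2): 4 of 6.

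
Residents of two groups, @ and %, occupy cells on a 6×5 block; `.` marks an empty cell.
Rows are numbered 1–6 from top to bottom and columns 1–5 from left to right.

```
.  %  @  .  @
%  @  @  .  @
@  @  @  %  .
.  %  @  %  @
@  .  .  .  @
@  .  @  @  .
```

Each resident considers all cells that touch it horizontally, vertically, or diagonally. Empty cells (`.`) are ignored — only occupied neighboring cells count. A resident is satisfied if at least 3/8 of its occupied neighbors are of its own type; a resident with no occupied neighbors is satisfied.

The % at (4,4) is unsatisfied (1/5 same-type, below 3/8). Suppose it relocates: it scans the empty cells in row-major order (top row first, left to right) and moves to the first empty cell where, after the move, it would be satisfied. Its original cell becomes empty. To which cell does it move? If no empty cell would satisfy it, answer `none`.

(1,1)

Vacating (4,4). Empty cells in order:
  (1,1): 2/3 same-type → satisfied — stop here.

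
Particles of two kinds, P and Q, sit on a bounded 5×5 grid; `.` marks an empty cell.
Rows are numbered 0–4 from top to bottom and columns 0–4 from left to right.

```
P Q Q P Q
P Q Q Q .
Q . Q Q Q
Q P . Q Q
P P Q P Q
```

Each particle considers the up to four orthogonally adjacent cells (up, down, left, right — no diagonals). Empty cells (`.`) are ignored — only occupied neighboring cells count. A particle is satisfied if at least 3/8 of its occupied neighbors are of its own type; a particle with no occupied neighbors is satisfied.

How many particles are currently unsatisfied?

6

Row 0: (0,0)P 1/2 ✓ · (0,1)Q 2/3 ✓ · (0,2)Q 2/3 ✓ · (0,3)P 0/3 ✗ · (0,4)Q 0/1 ✗
Row 1: (1,0)P 1/3 ✗ · (1,1)Q 2/3 ✓ · (1,2)Q 4/4 ✓ · (1,3)Q 2/3 ✓
Row 2: (2,0)Q 1/2 ✓ · (2,2)Q 2/2 ✓ · (2,3)Q 4/4 ✓ · (2,4)Q 2/2 ✓
Row 3: (3,0)Q 1/3 ✗ · (3,1)P 1/2 ✓ · (3,3)Q 2/3 ✓ · (3,4)Q 3/3 ✓
Row 4: (4,0)P 1/2 ✓ · (4,1)P 2/3 ✓ · (4,2)Q 0/2 ✗ · (4,3)P 0/3 ✗ · (4,4)Q 1/2 ✓
Unsatisfied: (0,3), (0,4), (1,0), (3,0), (4,2), (4,3) — 6 in total.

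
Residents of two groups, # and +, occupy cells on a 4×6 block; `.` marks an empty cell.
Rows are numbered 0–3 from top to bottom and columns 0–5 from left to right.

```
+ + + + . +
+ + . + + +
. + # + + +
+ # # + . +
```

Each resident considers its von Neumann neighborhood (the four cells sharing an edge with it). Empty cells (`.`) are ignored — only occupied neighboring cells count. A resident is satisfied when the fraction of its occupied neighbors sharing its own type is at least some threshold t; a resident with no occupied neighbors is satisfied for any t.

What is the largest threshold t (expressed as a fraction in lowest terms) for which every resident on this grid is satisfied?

0/1

Row 0: (0,0)+ 2/2 · (0,1)+ 3/3 · (0,2)+ 2/2 · (0,3)+ 2/2 · (0,5)+ 1/1
Row 1: (1,0)+ 2/2 · (1,1)+ 3/3 · (1,3)+ 3/3 · (1,4)+ 3/3 · (1,5)+ 3/3
Row 2: (2,1)+ 1/3 · (2,2)# 1/3 · (2,3)+ 3/4 · (2,4)+ 3/3 · (2,5)+ 3/3
Row 3: (3,0)+ 0/1 · (3,1)# 1/3 · (3,2)# 2/3 · (3,3)+ 1/2 · (3,5)+ 1/1
The smallest same-type fraction is 0/1 at (3,0), which reduces to 0/1. Any threshold above that leaves this resident unsatisfied.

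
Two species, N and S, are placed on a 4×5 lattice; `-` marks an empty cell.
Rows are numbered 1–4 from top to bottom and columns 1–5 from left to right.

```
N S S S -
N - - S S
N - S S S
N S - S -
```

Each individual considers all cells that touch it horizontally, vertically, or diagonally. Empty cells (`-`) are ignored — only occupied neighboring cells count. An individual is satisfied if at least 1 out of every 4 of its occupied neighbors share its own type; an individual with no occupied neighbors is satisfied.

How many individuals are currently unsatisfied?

(1,1)N 1/2 ✓
(1,2)S 1/3 ✓
(1,3)S 3/3 ✓
(1,4)S 3/3 ✓
(2,1)N 2/3 ✓
(2,4)S 6/6 ✓
(2,5)S 4/4 ✓
(3,1)N 2/3 ✓
(3,3)S 4/4 ✓
(3,4)S 5/5 ✓
(3,5)S 4/4 ✓
(4,1)N 1/2 ✓
(4,2)S 1/3 ✓
(4,4)S 3/3 ✓
Every one meets the threshold.

0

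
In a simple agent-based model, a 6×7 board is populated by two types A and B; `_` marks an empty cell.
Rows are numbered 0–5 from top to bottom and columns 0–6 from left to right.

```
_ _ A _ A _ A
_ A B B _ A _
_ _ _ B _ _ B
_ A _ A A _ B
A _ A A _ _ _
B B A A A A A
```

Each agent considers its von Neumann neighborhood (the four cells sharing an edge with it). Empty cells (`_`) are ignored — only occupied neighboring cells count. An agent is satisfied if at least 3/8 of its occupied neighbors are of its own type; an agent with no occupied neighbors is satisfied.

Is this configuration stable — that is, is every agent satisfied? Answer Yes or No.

No

(0,2)A 0/1 not
(0,4)A 0/0 satisfied
(0,6)A 0/0 satisfied
(1,1)A 0/1 not
(1,2)B 1/3 not
(1,3)B 2/2 satisfied
(1,5)A 0/0 satisfied
(2,3)B 1/2 satisfied
(2,6)B 1/1 satisfied
(3,1)A 0/0 satisfied
(3,3)A 2/3 satisfied
(3,4)A 1/1 satisfied
(3,6)B 1/1 satisfied
(4,0)A 0/1 not
(4,2)A 2/2 satisfied
(4,3)A 3/3 satisfied
(5,0)B 1/2 satisfied
(5,1)B 1/2 satisfied
(5,2)A 2/3 satisfied
(5,3)A 3/3 satisfied
(5,4)A 2/2 satisfied
(5,5)A 2/2 satisfied
(5,6)A 1/1 satisfied
For instance (0,2) has only 0/1 same-type neighbors, below 3/8.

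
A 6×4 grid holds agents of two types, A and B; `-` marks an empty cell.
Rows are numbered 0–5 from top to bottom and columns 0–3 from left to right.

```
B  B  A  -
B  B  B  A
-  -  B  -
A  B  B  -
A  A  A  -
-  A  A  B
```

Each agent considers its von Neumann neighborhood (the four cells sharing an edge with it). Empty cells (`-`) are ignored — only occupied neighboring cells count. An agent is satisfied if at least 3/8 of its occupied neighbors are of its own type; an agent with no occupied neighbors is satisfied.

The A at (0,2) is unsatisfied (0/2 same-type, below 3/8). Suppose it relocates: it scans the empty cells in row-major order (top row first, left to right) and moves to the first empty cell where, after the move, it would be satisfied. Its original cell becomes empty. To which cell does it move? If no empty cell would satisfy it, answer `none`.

Vacating (0,2). Empty cells in order:
  (0,3): 1/1 same-type → satisfied — stop here.

(0,3)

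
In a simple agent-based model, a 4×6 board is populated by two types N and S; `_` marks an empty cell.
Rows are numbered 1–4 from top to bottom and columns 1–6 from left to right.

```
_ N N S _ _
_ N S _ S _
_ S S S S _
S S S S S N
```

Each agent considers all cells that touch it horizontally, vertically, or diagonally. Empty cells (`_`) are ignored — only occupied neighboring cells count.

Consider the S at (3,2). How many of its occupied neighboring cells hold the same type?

Occupied neighbors of (3,2): (2,2)=N, (2,3)=S, (3,3)=S, (4,1)=S, (4,2)=S, (4,3)=S.
Same type (S): 5 of 6.

5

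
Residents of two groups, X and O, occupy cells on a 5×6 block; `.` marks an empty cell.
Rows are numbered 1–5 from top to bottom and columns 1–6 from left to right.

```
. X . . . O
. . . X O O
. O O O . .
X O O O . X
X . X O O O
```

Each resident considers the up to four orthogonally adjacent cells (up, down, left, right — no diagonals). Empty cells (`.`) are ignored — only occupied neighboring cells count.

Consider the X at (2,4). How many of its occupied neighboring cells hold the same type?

0

Occupied neighbors of (2,4): (3,4)=O, (2,5)=O.
Same type (X): 0 of 2.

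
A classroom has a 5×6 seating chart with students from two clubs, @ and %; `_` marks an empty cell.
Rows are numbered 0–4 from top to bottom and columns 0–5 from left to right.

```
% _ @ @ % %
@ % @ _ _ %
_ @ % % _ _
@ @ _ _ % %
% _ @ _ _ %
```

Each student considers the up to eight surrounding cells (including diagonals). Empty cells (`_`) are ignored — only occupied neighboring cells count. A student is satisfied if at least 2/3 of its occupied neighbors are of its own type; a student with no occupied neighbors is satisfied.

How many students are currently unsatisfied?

(0,0)% 1/2 ✗
(0,2)@ 2/3 ✓
(0,3)@ 2/3 ✓
(0,4)% 2/3 ✓
(0,5)% 2/2 ✓
(1,0)@ 1/3 ✗
(1,1)% 2/6 ✗
(1,2)@ 3/6 ✗
(1,5)% 2/2 ✓
(2,1)@ 4/6 ✓
(2,2)% 2/5 ✗
(2,3)% 2/3 ✓
(3,0)@ 2/3 ✓
(3,1)@ 3/5 ✗
(3,4)% 3/3 ✓
(3,5)% 2/2 ✓
(4,0)% 0/2 ✗
(4,2)@ 1/1 ✓
(4,5)% 2/2 ✓
Unsatisfied: (0,0), (1,0), (1,1), (1,2), (2,2), (3,1), (4,0) — 7 in total.

7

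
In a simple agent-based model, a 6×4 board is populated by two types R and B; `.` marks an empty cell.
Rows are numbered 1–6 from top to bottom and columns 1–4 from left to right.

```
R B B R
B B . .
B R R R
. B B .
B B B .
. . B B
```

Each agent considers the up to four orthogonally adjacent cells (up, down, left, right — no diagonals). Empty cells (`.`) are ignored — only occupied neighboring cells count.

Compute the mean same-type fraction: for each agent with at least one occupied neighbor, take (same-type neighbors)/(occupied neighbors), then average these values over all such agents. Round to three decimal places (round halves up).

0.662

Row 1: (1,1)R 0/2 · (1,2)B 2/3 · (1,3)B 1/2 · (1,4)R 0/1
Row 2: (2,1)B 2/3 · (2,2)B 2/3
Row 3: (3,1)B 1/2 · (3,2)R 1/4 · (3,3)R 2/3 · (3,4)R 1/1
Row 4: (4,2)B 2/3 · (4,3)B 2/3
Row 5: (5,1)B 1/1 · (5,2)B 3/3 · (5,3)B 3/3
Row 6: (6,3)B 2/2 · (6,4)B 1/1
Sum over 17 agents: 0/2 + 2/3 + 1/2 + 0/1 + 2/3 + 2/3 + 1/2 + 1/4 + 2/3 + 1/1 + 2/3 + 2/3 + 1/1 + 3/3 + 3/3 + 2/2 + 1/1 = 45/4; mean = 45/4 ÷ 17 = 45/68 = 0.661764… → 0.662.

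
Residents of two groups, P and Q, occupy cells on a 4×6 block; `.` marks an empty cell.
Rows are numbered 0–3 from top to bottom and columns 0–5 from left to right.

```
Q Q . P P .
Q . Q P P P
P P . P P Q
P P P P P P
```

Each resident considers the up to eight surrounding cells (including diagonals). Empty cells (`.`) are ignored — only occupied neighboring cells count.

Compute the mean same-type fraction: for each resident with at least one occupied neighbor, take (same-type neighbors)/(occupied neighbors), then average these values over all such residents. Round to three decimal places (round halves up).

0.775

(0,0)Q 2/2
(0,1)Q 3/3
(0,3)P 3/4
(0,4)P 4/4
(1,0)Q 2/4
(1,2)Q 1/5
(1,3)P 5/6
(1,4)P 6/7
(1,5)P 3/4
(2,0)P 3/4
(2,1)P 4/6
(2,3)P 6/7
(2,4)P 7/8
(2,5)Q 0/5
(3,0)P 3/3
(3,1)P 4/4
(3,2)P 4/4
(3,3)P 4/4
(3,4)P 4/5
(3,5)P 2/3
Sum over 20 residents: 2/2 + 3/3 + 3/4 + 4/4 + 2/4 + 1/5 + 5/6 + 6/7 + 3/4 + 3/4 + 4/6 + 6/7 + 7/8 + 0/5 + 3/3 + 4/4 + 4/4 + 4/4 + 4/5 + 2/3 = 2605/168; mean = 2605/168 ÷ 20 = 521/672 = 0.775297… → 0.775.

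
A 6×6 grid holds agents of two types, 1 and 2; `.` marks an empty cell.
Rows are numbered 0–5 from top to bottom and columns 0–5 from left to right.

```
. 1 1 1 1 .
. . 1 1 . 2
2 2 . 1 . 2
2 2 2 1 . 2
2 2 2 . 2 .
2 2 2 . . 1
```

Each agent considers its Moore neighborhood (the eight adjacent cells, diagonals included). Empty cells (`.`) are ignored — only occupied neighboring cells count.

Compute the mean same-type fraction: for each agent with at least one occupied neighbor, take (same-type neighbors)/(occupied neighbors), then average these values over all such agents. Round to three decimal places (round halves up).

(0,1)1 2/2
(0,2)1 4/4
(0,3)1 4/4
(0,4)1 2/3
(1,2)1 5/6
(1,3)1 5/5
(1,5)2 1/2
(2,0)2 3/3
(2,1)2 4/5
(2,3)1 3/4
(2,5)2 2/2
(3,0)2 5/5
(3,1)2 7/7
(3,2)2 4/6
(3,3)1 1/4
(3,5)2 2/2
(4,0)2 5/5
(4,1)2 8/8
(4,2)2 5/6
(4,4)2 1/3
(5,0)2 3/3
(5,1)2 5/5
(5,2)2 3/3
(5,5)1 0/1
Sum over 24 agents: 2/2 + 4/4 + 4/4 + 2/3 + 5/6 + 5/5 + 1/2 + 3/3 + 4/5 + 3/4 + 2/2 + 5/5 + 7/7 + 4/6 + 1/4 + 2/2 + 5/5 + 8/8 + 5/6 + 1/3 + 3/3 + 5/5 + 3/3 + 0/1 = 589/30; mean = 589/30 ÷ 24 = 589/720 = 0.818055… → 0.818.

0.818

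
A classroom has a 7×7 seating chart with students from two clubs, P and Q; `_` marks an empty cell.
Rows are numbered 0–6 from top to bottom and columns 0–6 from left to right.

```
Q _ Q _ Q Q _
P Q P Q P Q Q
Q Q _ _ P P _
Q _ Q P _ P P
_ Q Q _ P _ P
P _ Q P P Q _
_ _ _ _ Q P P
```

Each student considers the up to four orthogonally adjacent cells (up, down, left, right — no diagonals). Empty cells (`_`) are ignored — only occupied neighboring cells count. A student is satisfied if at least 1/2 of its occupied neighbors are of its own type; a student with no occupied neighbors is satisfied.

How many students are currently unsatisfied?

11

Row 0: (0,0)Q 0/1 not · (0,2)Q 0/1 not · (0,4)Q 1/2 satisfied · (0,5)Q 2/2 satisfied
Row 1: (1,0)P 0/3 not · (1,1)Q 1/3 not · (1,2)P 0/3 not · (1,3)Q 0/2 not · (1,4)P 1/4 not · (1,5)Q 2/4 satisfied · (1,6)Q 1/1 satisfied
Row 2: (2,0)Q 2/3 satisfied · (2,1)Q 2/2 satisfied · (2,4)P 2/2 satisfied · (2,5)P 2/3 satisfied
Row 3: (3,0)Q 1/1 satisfied · (3,2)Q 1/2 satisfied · (3,3)P 0/1 not · (3,5)P 2/2 satisfied · (3,6)P 2/2 satisfied
Row 4: (4,1)Q 1/1 satisfied · (4,2)Q 3/3 satisfied · (4,4)P 1/1 satisfied · (4,6)P 1/1 satisfied
Row 5: (5,0)P 0/0 satisfied · (5,2)Q 1/2 satisfied · (5,3)P 1/2 satisfied · (5,4)P 2/4 satisfied · (5,5)Q 0/2 not
Row 6: (6,4)Q 0/2 not · (6,5)P 1/3 not · (6,6)P 1/1 satisfied
Unsatisfied: (0,0), (0,2), (1,0), (1,1), (1,2), (1,3), (1,4), (3,3), (5,5), (6,4), (6,5) — 11 in total.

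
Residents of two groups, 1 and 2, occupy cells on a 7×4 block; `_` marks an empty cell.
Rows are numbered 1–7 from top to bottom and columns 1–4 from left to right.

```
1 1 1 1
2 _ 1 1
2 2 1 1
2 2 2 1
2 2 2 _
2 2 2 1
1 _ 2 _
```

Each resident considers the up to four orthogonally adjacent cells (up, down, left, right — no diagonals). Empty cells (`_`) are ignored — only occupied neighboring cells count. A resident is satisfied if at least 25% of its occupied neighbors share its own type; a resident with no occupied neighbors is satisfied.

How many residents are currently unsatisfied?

2

(1,1)1 1/2 ok
(1,2)1 2/2 ok
(1,3)1 3/3 ok
(1,4)1 2/2 ok
(2,1)2 1/2 ok
(2,3)1 3/3 ok
(2,4)1 3/3 ok
(3,1)2 3/3 ok
(3,2)2 2/3 ok
(3,3)1 2/4 ok
(3,4)1 3/3 ok
(4,1)2 3/3 ok
(4,2)2 4/4 ok
(4,3)2 2/4 ok
(4,4)1 1/2 ok
(5,1)2 3/3 ok
(5,2)2 4/4 ok
(5,3)2 3/3 ok
(6,1)2 2/3 ok
(6,2)2 3/3 ok
(6,3)2 3/4 ok
(6,4)1 0/1 unhappy
(7,1)1 0/1 unhappy
(7,3)2 1/1 ok
Unsatisfied: (6,4), (7,1) — 2 in total.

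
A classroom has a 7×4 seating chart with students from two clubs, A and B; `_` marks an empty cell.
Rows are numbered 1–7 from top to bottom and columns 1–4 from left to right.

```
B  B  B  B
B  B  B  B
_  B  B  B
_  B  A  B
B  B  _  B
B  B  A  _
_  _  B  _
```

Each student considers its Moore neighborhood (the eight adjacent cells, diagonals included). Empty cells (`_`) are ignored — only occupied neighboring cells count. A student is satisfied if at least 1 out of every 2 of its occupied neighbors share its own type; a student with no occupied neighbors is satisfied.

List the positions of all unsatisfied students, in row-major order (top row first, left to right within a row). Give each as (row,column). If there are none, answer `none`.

(1,1)B 3/3 ok
(1,2)B 5/5 ok
(1,3)B 5/5 ok
(1,4)B 3/3 ok
(2,1)B 4/4 ok
(2,2)B 7/7 ok
(2,3)B 8/8 ok
(2,4)B 5/5 ok
(3,2)B 5/6 ok
(3,3)B 7/8 ok
(3,4)B 4/5 ok
(4,2)B 4/5 ok
(4,3)A 0/7 unhappy
(4,4)B 3/4 ok
(5,1)B 4/4 ok
(5,2)B 4/6 ok
(5,4)B 1/3 unhappy
(6,1)B 3/3 ok
(6,2)B 4/5 ok
(6,3)A 0/4 unhappy
(7,3)B 1/2 ok

(4,3), (5,4), (6,3)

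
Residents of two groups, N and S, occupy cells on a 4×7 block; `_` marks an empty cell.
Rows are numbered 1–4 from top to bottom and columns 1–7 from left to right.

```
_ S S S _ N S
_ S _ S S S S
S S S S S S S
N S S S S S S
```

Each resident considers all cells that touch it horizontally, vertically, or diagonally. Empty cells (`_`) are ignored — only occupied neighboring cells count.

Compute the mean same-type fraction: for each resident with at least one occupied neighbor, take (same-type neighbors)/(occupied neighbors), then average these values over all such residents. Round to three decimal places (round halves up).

(1,2)S 2/2
(1,3)S 4/4
(1,4)S 3/3
(1,6)N 0/4
(1,7)S 2/3
(2,2)S 5/5
(2,4)S 6/6
(2,5)S 6/7
(2,6)S 6/7
(2,7)S 4/5
(3,1)S 3/4
(3,2)S 5/6
(3,3)S 7/7
(3,4)S 7/7
(3,5)S 8/8
(3,6)S 8/8
(3,7)S 5/5
(4,1)N 0/3
(4,2)S 4/5
(4,3)S 5/5
(4,4)S 5/5
(4,5)S 5/5
(4,6)S 5/5
(4,7)S 3/3
Sum over 24 residents: 2/2 + 4/4 + 3/3 + 0/4 + 2/3 + 5/5 + 6/6 + 6/7 + 6/7 + 4/5 + 3/4 + 5/6 + 7/7 + 7/7 + 8/8 + 8/8 + 5/5 + 0/3 + 4/5 + 5/5 + 5/5 + 5/5 + 5/5 + 3/3 = 2879/140; mean = 2879/140 ÷ 24 = 2879/3360 = 0.856845… → 0.857.

0.857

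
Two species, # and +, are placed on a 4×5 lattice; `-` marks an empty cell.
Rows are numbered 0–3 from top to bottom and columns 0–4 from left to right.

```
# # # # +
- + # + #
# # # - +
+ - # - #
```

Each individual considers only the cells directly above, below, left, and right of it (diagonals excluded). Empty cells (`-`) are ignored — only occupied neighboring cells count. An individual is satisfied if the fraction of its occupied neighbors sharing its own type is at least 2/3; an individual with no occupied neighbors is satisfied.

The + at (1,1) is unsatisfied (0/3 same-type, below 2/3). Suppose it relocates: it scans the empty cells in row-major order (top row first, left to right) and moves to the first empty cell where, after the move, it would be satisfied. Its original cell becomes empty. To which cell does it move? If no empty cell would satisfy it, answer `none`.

Vacating (1,1). Empty cells in order:
  (1,0): 0/2 same-type → still unsatisfied.
  (2,3): 2/3 same-type → satisfied — stop here.

(2,3)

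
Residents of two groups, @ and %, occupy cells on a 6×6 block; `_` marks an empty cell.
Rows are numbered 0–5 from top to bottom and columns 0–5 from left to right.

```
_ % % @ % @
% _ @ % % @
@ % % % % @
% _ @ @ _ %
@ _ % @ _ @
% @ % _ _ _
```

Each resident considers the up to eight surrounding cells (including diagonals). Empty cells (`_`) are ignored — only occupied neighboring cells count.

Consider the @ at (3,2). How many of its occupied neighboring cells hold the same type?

Occupied neighbors of (3,2): (2,1)=%, (2,2)=%, (2,3)=%, (3,3)=@, (4,2)=%, (4,3)=@.
Same type (@): 2 of 6.

2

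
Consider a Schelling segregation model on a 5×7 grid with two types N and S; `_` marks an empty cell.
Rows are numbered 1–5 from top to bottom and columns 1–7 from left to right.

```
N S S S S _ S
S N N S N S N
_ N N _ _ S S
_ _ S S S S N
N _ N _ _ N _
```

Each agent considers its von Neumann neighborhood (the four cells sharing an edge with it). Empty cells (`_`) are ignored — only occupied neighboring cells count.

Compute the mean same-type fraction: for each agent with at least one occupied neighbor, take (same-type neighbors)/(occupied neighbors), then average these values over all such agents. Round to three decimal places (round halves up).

Row 1: (1,1)N 0/2 · (1,2)S 1/3 · (1,3)S 2/3 · (1,4)S 3/3 · (1,5)S 1/2 · (1,7)S 0/1
Row 2: (2,1)S 0/2 · (2,2)N 2/4 · (2,3)N 2/4 · (2,4)S 1/3 · (2,5)N 0/3 · (2,6)S 1/3 · (2,7)N 0/3
Row 3: (3,2)N 2/2 · (3,3)N 2/3 · (3,6)S 3/3 · (3,7)S 1/3
Row 4: (4,3)S 1/3 · (4,4)S 2/2 · (4,5)S 2/2 · (4,6)S 2/4 · (4,7)N 0/2
Row 5: (5,1)N — no occupied neighbors · (5,3)N 0/1 · (5,6)N 0/1
Sum over 24 agents: 0/2 + 1/3 + 2/3 + 3/3 + 1/2 + 0/1 + 0/2 + 2/4 + 2/4 + 1/3 + 0/3 + 1/3 + 0/3 + 2/2 + 2/3 + 3/3 + 1/3 + 1/3 + 2/2 + 2/2 + 2/4 + 0/2 + 0/1 + 0/1 = 10; mean = 10 ÷ 24 = 5/12 = 0.416666… → 0.417.

0.417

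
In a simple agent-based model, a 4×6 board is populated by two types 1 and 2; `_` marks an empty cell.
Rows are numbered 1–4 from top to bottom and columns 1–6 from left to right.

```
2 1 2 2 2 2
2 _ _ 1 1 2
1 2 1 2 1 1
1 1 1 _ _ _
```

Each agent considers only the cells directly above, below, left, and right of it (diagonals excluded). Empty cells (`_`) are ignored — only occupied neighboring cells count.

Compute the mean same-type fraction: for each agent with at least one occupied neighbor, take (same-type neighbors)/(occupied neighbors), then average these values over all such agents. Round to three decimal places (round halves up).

0.500

(1,1)2 1/2
(1,2)1 0/2
(1,3)2 1/2
(1,4)2 2/3
(1,5)2 2/3
(1,6)2 2/2
(2,1)2 1/2
(2,4)1 1/3
(2,5)1 2/4
(2,6)2 1/3
(3,1)1 1/3
(3,2)2 0/3
(3,3)1 1/3
(3,4)2 0/3
(3,5)1 2/3
(3,6)1 1/2
(4,1)1 2/2
(4,2)1 2/3
(4,3)1 2/2
Sum over 19 agents: 1/2 + 0/2 + 1/2 + 2/3 + 2/3 + 2/2 + 1/2 + 1/3 + 2/4 + 1/3 + 1/3 + 0/3 + 1/3 + 0/3 + 2/3 + 1/2 + 2/2 + 2/3 + 2/2 = 19/2; mean = 19/2 ÷ 19 = 1/2 = 0.5 → 0.500.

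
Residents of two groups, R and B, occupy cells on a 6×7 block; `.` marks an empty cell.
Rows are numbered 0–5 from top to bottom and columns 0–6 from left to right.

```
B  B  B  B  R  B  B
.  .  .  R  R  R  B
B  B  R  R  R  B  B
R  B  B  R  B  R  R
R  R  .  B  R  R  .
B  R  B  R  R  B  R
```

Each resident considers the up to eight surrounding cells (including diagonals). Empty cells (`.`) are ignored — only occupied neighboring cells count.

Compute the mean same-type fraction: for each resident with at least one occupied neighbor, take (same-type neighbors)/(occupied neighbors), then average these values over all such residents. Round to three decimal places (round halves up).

Row 0: (0,0)B 1/1 · (0,1)B 2/2 · (0,2)B 2/3 · (0,3)B 1/4 · (0,4)R 3/5 · (0,5)B 2/5 · (0,6)B 2/3
Row 1: (1,3)R 5/7 · (1,4)R 5/8 · (1,5)R 3/8 · (1,6)B 4/5
Row 2: (2,0)B 2/3 · (2,1)B 3/5 · (2,2)R 3/6 · (2,3)R 5/7 · (2,4)R 6/8 · (2,5)B 3/8 · (2,6)B 2/5
Row 3: (3,0)R 2/5 · (3,1)B 3/7 · (3,2)B 3/7 · (3,3)R 4/7 · (3,4)B 2/8 · (3,5)R 4/7 · (3,6)R 2/4
Row 4: (4,0)R 3/5 · (4,1)R 3/7 · (4,3)B 3/7 · (4,4)R 5/8 · (4,5)R 5/7
Row 5: (5,0)B 0/3 · (5,1)R 2/4 · (5,2)B 1/4 · (5,3)R 2/4 · (5,4)R 3/5 · (5,5)B 0/4 · (5,6)R 1/2
Sum over 37 residents: 1/1 + 2/2 + 2/3 + 1/4 + 3/5 + 2/5 + 2/3 + 5/7 + 5/8 + 3/8 + 4/5 + 2/3 + 3/5 + 3/6 + 5/7 + 6/8 + 3/8 + 2/5 + 2/5 + 3/7 + 3/7 + 4/7 + 2/8 + 4/7 + 2/4 + 3/5 + 3/7 + 3/7 + 5/8 + 5/7 + 0/3 + 2/4 + 1/4 + 2/4 + 3/5 + 0/4 + 1/2 = 97/5; mean = 97/5 ÷ 37 = 97/185 = 0.524324… → 0.524.

0.524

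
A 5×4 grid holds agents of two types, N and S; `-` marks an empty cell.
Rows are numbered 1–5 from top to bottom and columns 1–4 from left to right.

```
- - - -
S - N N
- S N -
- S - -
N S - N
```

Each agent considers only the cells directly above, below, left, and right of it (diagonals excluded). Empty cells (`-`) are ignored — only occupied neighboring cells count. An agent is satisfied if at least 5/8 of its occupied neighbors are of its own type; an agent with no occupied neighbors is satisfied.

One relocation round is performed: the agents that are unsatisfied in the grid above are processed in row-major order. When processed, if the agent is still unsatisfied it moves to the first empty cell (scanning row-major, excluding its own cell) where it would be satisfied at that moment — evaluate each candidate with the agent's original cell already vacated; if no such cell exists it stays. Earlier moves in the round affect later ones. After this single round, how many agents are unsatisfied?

0

Initially unsatisfied (in order): (3,2), (3,3), (5,1), (5,2).
  (3,2) → (1,1).
  (3,3): now satisfied by earlier moves; stays.
  (5,1) → (1,3).
  (5,2): now satisfied by earlier moves; stays.
Resulting grid:
S - N -
S - N N
- - N -
- S - -
- S - N
All satisfied now.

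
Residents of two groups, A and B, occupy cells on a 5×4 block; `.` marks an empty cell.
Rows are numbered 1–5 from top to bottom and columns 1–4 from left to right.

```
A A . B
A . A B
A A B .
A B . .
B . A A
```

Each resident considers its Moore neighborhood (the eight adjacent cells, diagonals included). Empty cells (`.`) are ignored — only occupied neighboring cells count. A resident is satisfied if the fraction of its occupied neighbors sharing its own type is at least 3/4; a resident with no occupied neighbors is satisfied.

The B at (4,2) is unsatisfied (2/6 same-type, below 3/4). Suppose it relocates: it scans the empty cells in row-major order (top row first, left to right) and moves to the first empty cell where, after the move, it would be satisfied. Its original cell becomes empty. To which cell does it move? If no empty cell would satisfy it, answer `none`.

Vacating (4,2). Empty cells in order:
  (1,3): 2/4 same-type → still unsatisfied.
  (2,2): 1/7 same-type → still unsatisfied.
  (3,4): 2/3 same-type → still unsatisfied.
  (4,3): 1/4 same-type → still unsatisfied.
  (4,4): 1/3 same-type → still unsatisfied.
  (5,2): 1/3 same-type → still unsatisfied.

none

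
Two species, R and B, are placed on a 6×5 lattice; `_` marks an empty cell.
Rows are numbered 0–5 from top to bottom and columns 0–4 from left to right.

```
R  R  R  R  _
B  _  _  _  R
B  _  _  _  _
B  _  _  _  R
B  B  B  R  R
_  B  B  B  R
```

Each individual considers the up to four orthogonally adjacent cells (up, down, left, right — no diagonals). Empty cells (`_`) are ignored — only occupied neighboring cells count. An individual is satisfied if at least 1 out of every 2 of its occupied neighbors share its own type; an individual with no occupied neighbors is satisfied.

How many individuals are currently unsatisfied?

2

Row 0: (0,0)R 1/2 ok · (0,1)R 2/2 ok · (0,2)R 2/2 ok · (0,3)R 1/1 ok
Row 1: (1,0)B 1/2 ok · (1,4)R 0/0 ok
Row 2: (2,0)B 2/2 ok
Row 3: (3,0)B 2/2 ok · (3,4)R 1/1 ok
Row 4: (4,0)B 2/2 ok · (4,1)B 3/3 ok · (4,2)B 2/3 ok · (4,3)R 1/3 unhappy · (4,4)R 3/3 ok
Row 5: (5,1)B 2/2 ok · (5,2)B 3/3 ok · (5,3)B 1/3 unhappy · (5,4)R 1/2 ok
Unsatisfied: (4,3), (5,3) — 2 in total.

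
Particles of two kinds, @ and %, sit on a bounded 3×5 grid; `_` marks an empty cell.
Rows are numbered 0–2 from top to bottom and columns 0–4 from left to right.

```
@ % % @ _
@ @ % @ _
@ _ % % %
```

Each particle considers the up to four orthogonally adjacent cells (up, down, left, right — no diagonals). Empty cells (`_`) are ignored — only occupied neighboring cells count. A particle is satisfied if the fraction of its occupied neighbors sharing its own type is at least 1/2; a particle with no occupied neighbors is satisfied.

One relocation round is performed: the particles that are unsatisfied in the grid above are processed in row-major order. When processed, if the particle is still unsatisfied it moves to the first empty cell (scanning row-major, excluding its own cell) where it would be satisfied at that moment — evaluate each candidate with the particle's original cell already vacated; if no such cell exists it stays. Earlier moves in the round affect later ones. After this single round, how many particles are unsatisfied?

Initially unsatisfied (in order): (0,1), (1,1), (1,3).
  (0,1) → (1,4).
  (1,1): now satisfied by earlier moves; stays.
  (1,3) → (0,1).
Resulting grid:
@ @ % @ _
@ @ % _ %
@ _ % % %
Unsatisfied now: (0,2), (0,3).

2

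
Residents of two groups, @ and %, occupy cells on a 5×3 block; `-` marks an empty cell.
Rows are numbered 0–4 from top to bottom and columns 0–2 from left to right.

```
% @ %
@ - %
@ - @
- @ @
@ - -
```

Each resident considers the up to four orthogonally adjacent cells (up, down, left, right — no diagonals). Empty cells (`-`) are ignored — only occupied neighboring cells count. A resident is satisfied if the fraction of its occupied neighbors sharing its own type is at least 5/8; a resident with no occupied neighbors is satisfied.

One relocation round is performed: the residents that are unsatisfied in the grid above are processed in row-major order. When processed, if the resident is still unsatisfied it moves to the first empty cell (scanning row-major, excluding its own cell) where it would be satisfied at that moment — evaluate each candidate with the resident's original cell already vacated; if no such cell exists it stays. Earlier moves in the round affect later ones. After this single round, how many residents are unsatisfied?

Initially unsatisfied (in order): (0,0), (0,1), (0,2), (1,0), (1,2), (2,2).
  (0,0): no empty cell satisfies it; stays.
  (0,1) → (2,1).
  (0,2): now satisfied by earlier moves; stays.
  (1,0) → (3,0).
  (1,2) → (0,1).
  (2,2): now satisfied by earlier moves; stays.
Resulting grid:
% % %
- - -
@ @ @
@ @ @
@ - -
All satisfied now.

0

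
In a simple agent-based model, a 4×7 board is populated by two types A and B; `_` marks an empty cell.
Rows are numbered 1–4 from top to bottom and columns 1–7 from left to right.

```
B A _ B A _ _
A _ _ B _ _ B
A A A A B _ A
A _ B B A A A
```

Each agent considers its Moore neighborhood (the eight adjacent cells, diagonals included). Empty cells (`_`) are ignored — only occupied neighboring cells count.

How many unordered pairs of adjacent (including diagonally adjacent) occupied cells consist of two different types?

Scan each occupied cell's neighbors to the right and below (and the two forward diagonals) so each pair is counted once.
Row 1: B(1,1)–A(1,2)≠ B(1,1)–A(2,1)≠ A(1,2)–A(2,1)= B(1,4)–A(1,5)≠ B(1,4)–B(2,4)= A(1,5)–B(2,4)≠  → 4/6 unlike.
Row 2: A(2,1)–A(3,1)= A(2,1)–A(3,2)= B(2,4)–A(3,4)≠ B(2,4)–B(3,5)= B(2,4)–A(3,3)≠ B(2,7)–A(3,7)≠  → 3/6 unlike.
Row 3: A(3,1)–A(3,2)= A(3,1)–A(4,1)= A(3,2)–A(3,3)= A(3,2)–B(4,3)≠ A(3,2)–A(4,1)= A(3,3)–A(3,4)= A(3,3)–B(4,3)≠ A(3,3)–B(4,4)≠ A(3,4)–B(3,5)≠ A(3,4)–B(4,4)≠ A(3,4)–A(4,5)= A(3,4)–B(4,3)≠ B(3,5)–A(4,5)≠ B(3,5)–A(4,6)≠ B(3,5)–B(4,4)= A(3,7)–A(4,7)= A(3,7)–A(4,6)=  → 8/17 unlike.
Row 4: B(4,3)–B(4,4)= B(4,4)–A(4,5)≠ A(4,5)–A(4,6)= A(4,6)–A(4,7)=  → 1/4 unlike.
Total adjacent occupied pairs: 33; unlike-type pairs: 16.

16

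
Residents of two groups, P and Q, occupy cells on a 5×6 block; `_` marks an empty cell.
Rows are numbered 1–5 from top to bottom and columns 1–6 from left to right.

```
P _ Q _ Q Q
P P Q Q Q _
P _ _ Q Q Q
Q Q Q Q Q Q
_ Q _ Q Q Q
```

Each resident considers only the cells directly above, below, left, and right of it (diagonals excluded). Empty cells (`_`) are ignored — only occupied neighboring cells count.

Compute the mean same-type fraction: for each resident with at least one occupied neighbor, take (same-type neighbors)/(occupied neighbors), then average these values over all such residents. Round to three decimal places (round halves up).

Row 1: (1,1)P 1/1 · (1,3)Q 1/1 · (1,5)Q 2/2 · (1,6)Q 1/1
Row 2: (2,1)P 3/3 · (2,2)P 1/2 · (2,3)Q 2/3 · (2,4)Q 3/3 · (2,5)Q 3/3
Row 3: (3,1)P 1/2 · (3,4)Q 3/3 · (3,5)Q 4/4 · (3,6)Q 2/2
Row 4: (4,1)Q 1/2 · (4,2)Q 3/3 · (4,3)Q 2/2 · (4,4)Q 4/4 · (4,5)Q 4/4 · (4,6)Q 3/3
Row 5: (5,2)Q 1/1 · (5,4)Q 2/2 · (5,5)Q 3/3 · (5,6)Q 2/2
Sum over 23 residents: 1/1 + 1/1 + 2/2 + 1/1 + 3/3 + 1/2 + 2/3 + 3/3 + 3/3 + 1/2 + 3/3 + 4/4 + 2/2 + 1/2 + 3/3 + 2/2 + 4/4 + 4/4 + 3/3 + 1/1 + 2/2 + 3/3 + 2/2 = 127/6; mean = 127/6 ÷ 23 = 127/138 = 0.920289… → 0.920.

0.920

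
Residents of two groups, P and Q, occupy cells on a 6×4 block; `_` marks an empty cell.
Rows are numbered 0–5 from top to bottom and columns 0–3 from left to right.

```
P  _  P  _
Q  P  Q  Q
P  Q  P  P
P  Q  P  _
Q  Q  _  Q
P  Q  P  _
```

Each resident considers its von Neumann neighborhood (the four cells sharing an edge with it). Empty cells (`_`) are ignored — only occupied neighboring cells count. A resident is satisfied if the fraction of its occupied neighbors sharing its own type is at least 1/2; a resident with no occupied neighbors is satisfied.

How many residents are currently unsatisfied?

(0,0)P 0/1 unhappy
(0,2)P 0/1 unhappy
(1,0)Q 0/3 unhappy
(1,1)P 0/3 unhappy
(1,2)Q 1/4 unhappy
(1,3)Q 1/2 ok
(2,0)P 1/3 unhappy
(2,1)Q 1/4 unhappy
(2,2)P 2/4 ok
(2,3)P 1/2 ok
(3,0)P 1/3 unhappy
(3,1)Q 2/4 ok
(3,2)P 1/2 ok
(4,0)Q 1/3 unhappy
(4,1)Q 3/3 ok
(4,3)Q 0/0 ok
(5,0)P 0/2 unhappy
(5,1)Q 1/3 unhappy
(5,2)P 0/1 unhappy
Unsatisfied: (0,0), (0,2), (1,0), (1,1), (1,2), (2,0), (2,1), (3,0), (4,0), (5,0), (5,1), (5,2) — 12 in total.

12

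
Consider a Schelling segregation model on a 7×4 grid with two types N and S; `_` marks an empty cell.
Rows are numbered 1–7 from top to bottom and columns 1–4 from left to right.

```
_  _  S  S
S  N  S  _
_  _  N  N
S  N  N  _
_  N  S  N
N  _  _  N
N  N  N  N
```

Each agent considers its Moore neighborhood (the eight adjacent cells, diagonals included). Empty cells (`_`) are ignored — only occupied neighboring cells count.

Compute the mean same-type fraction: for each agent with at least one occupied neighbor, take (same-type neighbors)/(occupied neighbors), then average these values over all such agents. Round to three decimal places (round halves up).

0.644

Row 1: (1,3)S 2/3 · (1,4)S 2/2
Row 2: (2,1)S 0/1 · (2,2)N 1/4 · (2,3)S 2/5
Row 3: (3,3)N 4/5 · (3,4)N 2/3
Row 4: (4,1)S 0/2 · (4,2)N 3/5 · (4,3)N 5/6
Row 5: (5,2)N 3/5 · (5,3)S 0/5 · (5,4)N 2/3
Row 6: (6,1)N 3/3 · (6,4)N 3/4
Row 7: (7,1)N 2/2 · (7,2)N 3/3 · (7,3)N 3/3 · (7,4)N 2/2
Sum over 19 agents: 2/3 + 2/2 + 0/1 + 1/4 + 2/5 + 4/5 + 2/3 + 0/2 + 3/5 + 5/6 + 3/5 + 0/5 + 2/3 + 3/3 + 3/4 + 2/2 + 3/3 + 3/3 + 2/2 = 367/30; mean = 367/30 ÷ 19 = 367/570 = 0.643859… → 0.644.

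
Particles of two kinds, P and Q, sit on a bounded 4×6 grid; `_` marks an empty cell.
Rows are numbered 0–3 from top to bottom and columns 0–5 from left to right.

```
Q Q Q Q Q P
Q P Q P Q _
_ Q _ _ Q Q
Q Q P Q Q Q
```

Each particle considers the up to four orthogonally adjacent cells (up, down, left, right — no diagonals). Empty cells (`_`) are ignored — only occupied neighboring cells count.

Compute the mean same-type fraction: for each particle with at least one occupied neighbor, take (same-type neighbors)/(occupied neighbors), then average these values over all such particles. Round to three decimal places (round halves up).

Row 0: (0,0)Q 2/2 · (0,1)Q 2/3 · (0,2)Q 3/3 · (0,3)Q 2/3 · (0,4)Q 2/3 · (0,5)P 0/1
Row 1: (1,0)Q 1/2 · (1,1)P 0/4 · (1,2)Q 1/3 · (1,3)P 0/3 · (1,4)Q 2/3
Row 2: (2,1)Q 1/2 · (2,4)Q 3/3 · (2,5)Q 2/2
Row 3: (3,0)Q 1/1 · (3,1)Q 2/3 · (3,2)P 0/2 · (3,3)Q 1/2 · (3,4)Q 3/3 · (3,5)Q 2/2
Sum over 20 particles: 2/2 + 2/3 + 3/3 + 2/3 + 2/3 + 0/1 + 1/2 + 0/4 + 1/3 + 0/3 + 2/3 + 1/2 + 3/3 + 2/2 + 1/1 + 2/3 + 0/2 + 1/2 + 3/3 + 2/2 = 73/6; mean = 73/6 ÷ 20 = 73/120 = 0.608333… → 0.608.

0.608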